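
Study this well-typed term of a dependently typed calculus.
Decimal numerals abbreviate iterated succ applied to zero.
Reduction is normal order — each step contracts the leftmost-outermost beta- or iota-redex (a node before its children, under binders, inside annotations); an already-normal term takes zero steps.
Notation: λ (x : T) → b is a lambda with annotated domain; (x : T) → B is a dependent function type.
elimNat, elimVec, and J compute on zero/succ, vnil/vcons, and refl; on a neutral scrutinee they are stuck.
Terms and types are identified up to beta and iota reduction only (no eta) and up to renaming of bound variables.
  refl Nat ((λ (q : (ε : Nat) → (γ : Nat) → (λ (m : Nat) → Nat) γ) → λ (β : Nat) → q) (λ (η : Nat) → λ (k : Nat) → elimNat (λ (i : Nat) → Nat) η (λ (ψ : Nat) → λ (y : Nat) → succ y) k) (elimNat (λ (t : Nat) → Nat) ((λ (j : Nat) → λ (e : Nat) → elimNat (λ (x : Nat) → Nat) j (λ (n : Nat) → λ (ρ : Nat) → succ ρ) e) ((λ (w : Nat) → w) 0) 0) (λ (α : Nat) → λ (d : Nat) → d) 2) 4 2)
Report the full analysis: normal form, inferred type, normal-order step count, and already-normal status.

reduced normal form:
  refl Nat 6
the term's type:
  Eq Nat 6 6
reduction steps (normal order): 11
started in normal form: no
first redex: a beta-redex


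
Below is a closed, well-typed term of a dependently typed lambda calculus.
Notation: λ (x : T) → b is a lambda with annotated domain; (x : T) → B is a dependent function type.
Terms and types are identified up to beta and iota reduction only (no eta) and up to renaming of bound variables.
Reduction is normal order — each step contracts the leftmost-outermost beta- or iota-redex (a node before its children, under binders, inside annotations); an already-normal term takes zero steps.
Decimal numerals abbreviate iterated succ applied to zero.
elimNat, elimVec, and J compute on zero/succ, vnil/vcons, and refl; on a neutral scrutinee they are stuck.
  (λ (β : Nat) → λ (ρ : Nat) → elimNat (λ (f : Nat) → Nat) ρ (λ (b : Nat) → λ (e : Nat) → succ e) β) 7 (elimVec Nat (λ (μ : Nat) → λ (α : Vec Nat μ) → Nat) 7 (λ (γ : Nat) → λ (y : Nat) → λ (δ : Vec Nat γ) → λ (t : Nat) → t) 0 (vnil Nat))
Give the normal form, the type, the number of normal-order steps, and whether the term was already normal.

reduced normal form:
  14
the term's type:
  Nat
steps to reach normal form (normal order): 25
term was already normal: no
first redex: a beta-redex


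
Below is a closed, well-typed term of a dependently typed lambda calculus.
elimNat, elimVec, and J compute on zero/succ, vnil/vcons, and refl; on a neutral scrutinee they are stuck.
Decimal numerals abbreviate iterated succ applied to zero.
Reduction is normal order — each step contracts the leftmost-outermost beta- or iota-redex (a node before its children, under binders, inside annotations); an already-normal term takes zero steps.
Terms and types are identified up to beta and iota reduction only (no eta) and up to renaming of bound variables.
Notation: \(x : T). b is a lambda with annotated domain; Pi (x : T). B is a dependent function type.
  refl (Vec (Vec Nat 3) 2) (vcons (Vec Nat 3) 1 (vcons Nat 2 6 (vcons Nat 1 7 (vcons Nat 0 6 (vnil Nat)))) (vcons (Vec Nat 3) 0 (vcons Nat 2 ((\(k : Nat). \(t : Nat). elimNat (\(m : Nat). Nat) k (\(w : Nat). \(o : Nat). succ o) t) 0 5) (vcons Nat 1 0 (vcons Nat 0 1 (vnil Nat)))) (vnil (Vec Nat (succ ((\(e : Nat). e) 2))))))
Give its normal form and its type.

normal form:
  refl (Vec (Vec Nat 3) 2) (vcons (Vec Nat 3) 1 (vcons Nat 2 6 (vcons Nat 1 7 (vcons Nat 0 6 (vnil Nat)))) (vcons (Vec Nat 3) 0 (vcons Nat 2 5 (vcons Nat 1 0 (vcons Nat 0 1 (vnil Nat)))) (vnil (Vec Nat 3))))
the term's type:
  Eq (Vec (Vec Nat 3) 2) (vcons (Vec Nat 3) 1 (vcons Nat 2 6 (vcons Nat 1 7 (vcons Nat 0 6 (vnil Nat)))) (vcons (Vec Nat 3) 0 (vcons Nat 2 5 (vcons Nat 1 0 (vcons Nat 0 1 (vnil Nat)))) (vnil (Vec Nat 3)))) (vcons (Vec Nat 3) 1 (vcons Nat 2 6 (vcons Nat 1 7 (vcons Nat 0 6 (vnil Nat)))) (vcons (Vec Nat 3) 0 (vcons Nat 2 5 (vcons Nat 1 0 (vcons Nat 0 1 (vnil Nat)))) (vnil (Vec Nat 3))))
observation: contracting a beta-redex first, the term normalizes in 19 steps.


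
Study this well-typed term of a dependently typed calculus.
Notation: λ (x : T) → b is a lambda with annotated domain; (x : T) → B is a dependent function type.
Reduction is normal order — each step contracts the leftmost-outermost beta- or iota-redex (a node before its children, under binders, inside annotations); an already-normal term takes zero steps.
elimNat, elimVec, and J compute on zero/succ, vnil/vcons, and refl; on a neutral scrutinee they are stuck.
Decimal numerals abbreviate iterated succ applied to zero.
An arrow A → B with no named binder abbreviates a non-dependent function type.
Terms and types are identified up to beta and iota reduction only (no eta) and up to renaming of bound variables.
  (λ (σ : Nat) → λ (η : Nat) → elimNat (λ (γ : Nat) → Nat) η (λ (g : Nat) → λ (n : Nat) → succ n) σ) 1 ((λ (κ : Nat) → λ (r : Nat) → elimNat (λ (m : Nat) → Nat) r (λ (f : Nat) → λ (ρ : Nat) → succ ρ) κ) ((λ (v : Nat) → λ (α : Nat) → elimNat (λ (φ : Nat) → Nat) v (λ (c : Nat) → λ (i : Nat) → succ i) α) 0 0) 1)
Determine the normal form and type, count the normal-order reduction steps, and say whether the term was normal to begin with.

normal form:
  2
inferred type:
  Nat
normal-order step count: 12
term was already normal: no
first redex: a beta-redex


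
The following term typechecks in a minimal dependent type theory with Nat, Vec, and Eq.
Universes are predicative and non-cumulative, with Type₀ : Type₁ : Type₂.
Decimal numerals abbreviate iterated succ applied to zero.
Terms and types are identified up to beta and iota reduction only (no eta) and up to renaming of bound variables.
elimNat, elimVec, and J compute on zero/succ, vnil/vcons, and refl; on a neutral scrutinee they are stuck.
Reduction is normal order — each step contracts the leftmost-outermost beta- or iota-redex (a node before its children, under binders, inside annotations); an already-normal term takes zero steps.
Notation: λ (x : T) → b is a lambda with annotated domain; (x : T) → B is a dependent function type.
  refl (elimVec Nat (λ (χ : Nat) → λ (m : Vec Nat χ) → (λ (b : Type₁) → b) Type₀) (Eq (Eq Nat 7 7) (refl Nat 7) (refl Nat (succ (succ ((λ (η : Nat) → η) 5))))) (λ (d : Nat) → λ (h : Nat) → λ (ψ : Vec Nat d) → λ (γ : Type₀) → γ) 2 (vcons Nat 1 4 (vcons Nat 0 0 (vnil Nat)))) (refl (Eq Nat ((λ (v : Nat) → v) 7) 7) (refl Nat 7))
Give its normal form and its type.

normal form:
  refl (Eq (Eq Nat 7 7) (refl Nat 7) (refl Nat 7)) (refl (Eq Nat 7 7) (refl Nat 7))
the term's type:
  Eq (Eq (Eq Nat 7 7) (refl Nat 7) (refl Nat 7)) (refl (Eq Nat 7 7) (refl Nat 7)) (refl (Eq Nat 7 7) (refl Nat 7))


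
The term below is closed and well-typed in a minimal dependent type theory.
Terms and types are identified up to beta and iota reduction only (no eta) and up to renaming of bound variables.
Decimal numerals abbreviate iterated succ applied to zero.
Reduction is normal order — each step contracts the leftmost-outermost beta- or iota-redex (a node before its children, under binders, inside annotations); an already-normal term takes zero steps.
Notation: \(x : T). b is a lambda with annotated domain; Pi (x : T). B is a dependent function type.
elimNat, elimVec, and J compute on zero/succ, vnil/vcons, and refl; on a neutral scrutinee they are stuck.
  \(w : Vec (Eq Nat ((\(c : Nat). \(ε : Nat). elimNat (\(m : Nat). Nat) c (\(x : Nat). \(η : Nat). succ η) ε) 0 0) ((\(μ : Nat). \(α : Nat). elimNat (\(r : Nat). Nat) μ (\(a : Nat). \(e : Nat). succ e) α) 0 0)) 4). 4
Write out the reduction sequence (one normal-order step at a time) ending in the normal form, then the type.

reduction (normal order):
  \(w : Vec (Eq Nat ((\(c : Nat). \(ε : Nat). elimNat (\(m : Nat). Nat) c (\(x : Nat). \(η : Nat). succ η) ε) 0 0) ((\(μ : Nat). \(α : Nat). elimNat (\(r : Nat). Nat) μ (\(a : Nat). \(e : Nat). succ e) α) 0 0)) 4). 4
  ~> \(w : Vec (Eq Nat ((\(c : Nat). elimNat (\(ε : Nat). Nat) 0 (\(m : Nat). \(x : Nat). succ x) c) 0) ((\(η : Nat). \(μ : Nat). elimNat (\(α : Nat). Nat) η (\(r : Nat). \(a : Nat). succ a) μ) 0 0)) 4). 4
  ~> \(w : Vec (Eq Nat (elimNat (\(c : Nat). Nat) 0 (\(ε : Nat). \(m : Nat). succ m) 0) ((\(x : Nat). \(η : Nat). elimNat (\(μ : Nat). Nat) x (\(α : Nat). \(r : Nat). succ r) η) 0 0)) 4). 4
  ~> \(w : Vec (Eq Nat 0 ((\(c : Nat). \(ε : Nat). elimNat (\(m : Nat). Nat) c (\(x : Nat). \(η : Nat). succ η) ε) 0 0)) 4). 4
  ~> \(w : Vec (Eq Nat 0 ((\(c : Nat). elimNat (\(ε : Nat). Nat) 0 (\(m : Nat). \(x : Nat). succ x) c) 0)) 4). 4
  ~> \(w : Vec (Eq Nat 0 (elimNat (\(c : Nat). Nat) 0 (\(ε : Nat). \(m : Nat). succ m) 0)) 4). 4
  ~> \(w : Vec (Eq Nat 0 0) 4). 4
type:
  Pi (w : Vec (Eq Nat 0 0) 4). Nat


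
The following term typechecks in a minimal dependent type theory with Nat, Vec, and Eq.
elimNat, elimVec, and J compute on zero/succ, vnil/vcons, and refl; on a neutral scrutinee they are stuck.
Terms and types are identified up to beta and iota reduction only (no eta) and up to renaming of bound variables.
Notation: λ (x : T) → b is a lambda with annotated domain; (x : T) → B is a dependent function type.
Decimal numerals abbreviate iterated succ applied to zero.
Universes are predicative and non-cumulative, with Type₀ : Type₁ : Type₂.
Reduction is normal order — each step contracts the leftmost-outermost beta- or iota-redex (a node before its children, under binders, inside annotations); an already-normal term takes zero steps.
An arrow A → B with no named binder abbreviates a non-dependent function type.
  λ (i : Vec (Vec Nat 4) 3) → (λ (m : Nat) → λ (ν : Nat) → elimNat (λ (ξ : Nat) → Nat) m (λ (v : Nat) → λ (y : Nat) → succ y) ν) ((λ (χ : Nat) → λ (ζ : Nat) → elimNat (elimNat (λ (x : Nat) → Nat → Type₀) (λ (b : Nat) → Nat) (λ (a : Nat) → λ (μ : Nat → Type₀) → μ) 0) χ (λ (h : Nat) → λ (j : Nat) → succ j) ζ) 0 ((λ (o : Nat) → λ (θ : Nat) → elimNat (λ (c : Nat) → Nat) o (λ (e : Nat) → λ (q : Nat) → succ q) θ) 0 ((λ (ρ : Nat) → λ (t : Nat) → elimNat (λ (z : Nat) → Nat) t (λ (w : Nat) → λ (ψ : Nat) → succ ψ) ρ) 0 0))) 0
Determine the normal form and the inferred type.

resulting normal form:
  λ (i : Vec (Vec Nat 4) 3) → 0
type:
  Vec (Vec Nat 4) 3 → Nat


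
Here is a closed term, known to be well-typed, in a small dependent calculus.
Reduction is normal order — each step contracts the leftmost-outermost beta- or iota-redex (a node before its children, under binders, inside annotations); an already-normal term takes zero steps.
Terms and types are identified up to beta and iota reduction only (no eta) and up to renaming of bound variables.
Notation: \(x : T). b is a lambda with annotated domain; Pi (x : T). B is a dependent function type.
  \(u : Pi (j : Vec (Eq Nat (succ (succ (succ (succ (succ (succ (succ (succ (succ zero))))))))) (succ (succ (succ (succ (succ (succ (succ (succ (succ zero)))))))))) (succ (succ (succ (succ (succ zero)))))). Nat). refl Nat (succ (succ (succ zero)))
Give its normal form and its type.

normal form:
  \(u : Pi (j : Vec (Eq Nat (succ (succ (succ (succ (succ (succ (succ (succ (succ zero))))))))) (succ (succ (succ (succ (succ (succ (succ (succ (succ zero)))))))))) (succ (succ (succ (succ (succ zero)))))). Nat). refl Nat (succ (succ (succ zero)))
inferred type:
  Pi (u : Pi (j : Vec (Eq Nat (succ (succ (succ (succ (succ (succ (succ (succ (succ zero))))))))) (succ (succ (succ (succ (succ (succ (succ (succ (succ zero)))))))))) (succ (succ (succ (succ (succ zero)))))). Nat). Eq Nat (succ (succ (succ zero))) (succ (succ (succ zero)))
observation: the term is already in normal form.


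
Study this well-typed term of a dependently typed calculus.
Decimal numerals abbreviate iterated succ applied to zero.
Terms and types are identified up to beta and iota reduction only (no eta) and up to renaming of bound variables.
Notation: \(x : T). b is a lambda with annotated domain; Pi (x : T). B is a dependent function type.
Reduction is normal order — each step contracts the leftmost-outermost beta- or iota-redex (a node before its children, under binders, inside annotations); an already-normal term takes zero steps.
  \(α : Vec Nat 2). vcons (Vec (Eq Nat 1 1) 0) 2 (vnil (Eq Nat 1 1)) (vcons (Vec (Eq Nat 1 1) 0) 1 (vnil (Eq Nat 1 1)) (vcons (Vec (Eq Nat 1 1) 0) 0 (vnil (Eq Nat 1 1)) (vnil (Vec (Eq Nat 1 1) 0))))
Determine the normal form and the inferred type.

resulting normal form:
  \(α : Vec Nat 2). vcons (Vec (Eq Nat 1 1) 0) 2 (vnil (Eq Nat 1 1)) (vcons (Vec (Eq Nat 1 1) 0) 1 (vnil (Eq Nat 1 1)) (vcons (Vec (Eq Nat 1 1) 0) 0 (vnil (Eq Nat 1 1)) (vnil (Vec (Eq Nat 1 1) 0))))
the term's type:
  Pi (α : Vec Nat 2). Vec (Vec (Eq Nat 1 1) 0) 3


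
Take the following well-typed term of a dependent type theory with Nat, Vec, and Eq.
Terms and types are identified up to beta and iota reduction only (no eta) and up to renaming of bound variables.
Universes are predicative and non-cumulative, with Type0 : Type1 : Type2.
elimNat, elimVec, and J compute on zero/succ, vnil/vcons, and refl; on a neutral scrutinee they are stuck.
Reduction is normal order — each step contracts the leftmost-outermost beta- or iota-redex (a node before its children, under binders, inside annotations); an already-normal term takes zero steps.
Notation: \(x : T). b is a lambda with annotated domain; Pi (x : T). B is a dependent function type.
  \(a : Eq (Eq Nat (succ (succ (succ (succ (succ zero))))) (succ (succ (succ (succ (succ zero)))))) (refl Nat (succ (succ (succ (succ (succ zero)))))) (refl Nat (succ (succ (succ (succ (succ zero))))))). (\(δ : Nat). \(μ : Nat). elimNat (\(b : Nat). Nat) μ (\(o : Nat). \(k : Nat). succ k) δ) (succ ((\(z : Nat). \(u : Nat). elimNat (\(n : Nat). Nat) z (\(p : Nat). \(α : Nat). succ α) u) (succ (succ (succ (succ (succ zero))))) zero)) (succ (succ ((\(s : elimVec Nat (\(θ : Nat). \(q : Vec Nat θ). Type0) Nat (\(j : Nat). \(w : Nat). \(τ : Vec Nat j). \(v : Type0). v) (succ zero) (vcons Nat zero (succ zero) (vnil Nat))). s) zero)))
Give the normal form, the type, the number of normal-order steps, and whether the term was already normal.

resulting normal form:
  \(a : Eq (Eq Nat (succ (succ (succ (succ (succ zero))))) (succ (succ (succ (succ (succ zero)))))) (refl Nat (succ (succ (succ (succ (succ zero)))))) (refl Nat (succ (succ (succ (succ (succ zero))))))). succ (succ (succ (succ (succ (succ (succ (succ zero)))))))
type:
  Pi (a : Eq (Eq Nat (succ (succ (succ (succ (succ zero))))) (succ (succ (succ (succ (succ zero)))))) (refl Nat (succ (succ (succ (succ (succ zero)))))) (refl Nat (succ (succ (succ (succ (succ zero))))))). Nat
normal-order step count: 25
already normal: no
first redex: a beta-redex


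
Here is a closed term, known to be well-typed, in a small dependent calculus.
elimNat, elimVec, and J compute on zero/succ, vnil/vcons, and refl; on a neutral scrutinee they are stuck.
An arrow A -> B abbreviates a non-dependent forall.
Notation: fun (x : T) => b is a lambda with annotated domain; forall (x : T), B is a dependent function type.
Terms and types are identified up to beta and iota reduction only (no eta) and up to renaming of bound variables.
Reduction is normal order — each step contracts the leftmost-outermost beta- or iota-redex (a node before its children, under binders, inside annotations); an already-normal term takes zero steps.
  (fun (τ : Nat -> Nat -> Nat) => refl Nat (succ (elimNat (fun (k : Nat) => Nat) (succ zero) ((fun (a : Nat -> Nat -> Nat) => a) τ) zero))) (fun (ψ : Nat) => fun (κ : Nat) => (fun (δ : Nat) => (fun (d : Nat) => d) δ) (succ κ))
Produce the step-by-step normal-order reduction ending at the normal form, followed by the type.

normal-order reduction sequence:
  (fun (τ : Nat -> Nat -> Nat) => refl Nat (succ (elimNat (fun (k : Nat) => Nat) (succ zero) ((fun (a : Nat -> Nat -> Nat) => a) τ) zero))) (fun (ψ : Nat) => fun (κ : Nat) => (fun (δ : Nat) => (fun (d : Nat) => d) δ) (succ κ))
  ~> refl Nat (succ (elimNat (fun (τ : Nat) => Nat) (succ zero) ((fun (k : Nat -> Nat -> Nat) => k) (fun (a : Nat) => fun (ψ : Nat) => (fun (κ : Nat) => (fun (δ : Nat) => δ) κ) (succ ψ))) zero))
  ~> refl Nat (succ (succ zero))
inferred type:
  Eq Nat (succ (succ zero)) (succ (succ zero))


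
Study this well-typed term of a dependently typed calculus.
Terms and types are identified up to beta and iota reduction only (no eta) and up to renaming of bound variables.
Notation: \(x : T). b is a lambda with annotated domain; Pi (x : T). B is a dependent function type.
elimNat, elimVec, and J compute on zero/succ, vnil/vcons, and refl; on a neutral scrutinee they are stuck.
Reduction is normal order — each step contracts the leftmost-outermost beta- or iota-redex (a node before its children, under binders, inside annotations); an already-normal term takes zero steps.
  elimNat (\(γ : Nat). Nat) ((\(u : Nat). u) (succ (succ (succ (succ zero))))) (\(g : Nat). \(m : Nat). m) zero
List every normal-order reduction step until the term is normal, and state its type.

normal-order reduction sequence:
  elimNat (\(γ : Nat). Nat) ((\(u : Nat). u) (succ (succ (succ (succ zero))))) (\(g : Nat). \(m : Nat). m) zero
  ~> (\(γ : Nat). γ) (succ (succ (succ (succ zero))))
  ~> succ (succ (succ (succ zero)))
inferred type:
  Nat


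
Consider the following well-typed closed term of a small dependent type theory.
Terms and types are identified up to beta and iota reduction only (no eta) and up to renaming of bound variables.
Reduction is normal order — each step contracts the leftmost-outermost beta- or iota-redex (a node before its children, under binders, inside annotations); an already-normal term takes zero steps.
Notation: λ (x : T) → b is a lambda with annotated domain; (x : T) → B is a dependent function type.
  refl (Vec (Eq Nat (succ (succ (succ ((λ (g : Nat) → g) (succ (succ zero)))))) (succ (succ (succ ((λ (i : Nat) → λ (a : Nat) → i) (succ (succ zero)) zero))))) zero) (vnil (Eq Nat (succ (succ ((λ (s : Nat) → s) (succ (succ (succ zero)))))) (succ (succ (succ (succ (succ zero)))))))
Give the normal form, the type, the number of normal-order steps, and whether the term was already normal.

reduced normal form:
  refl (Vec (Eq Nat (succ (succ (succ (succ (succ zero))))) (succ (succ (succ (succ (succ zero)))))) zero) (vnil (Eq Nat (succ (succ (succ (succ (succ zero))))) (succ (succ (succ (succ (succ zero)))))))
inferred type:
  Eq (Vec (Eq Nat (succ (succ (succ (succ (succ zero))))) (succ (succ (succ (succ (succ zero)))))) zero) (vnil (Eq Nat (succ (succ (succ (succ (succ zero))))) (succ (succ (succ (succ (succ zero))))))) (vnil (Eq Nat (succ (succ (succ (succ (succ zero))))) (succ (succ (succ (succ (succ zero)))))))
steps to reach normal form (normal order): 4
term was already normal: no
first contracted redex: a beta-redex


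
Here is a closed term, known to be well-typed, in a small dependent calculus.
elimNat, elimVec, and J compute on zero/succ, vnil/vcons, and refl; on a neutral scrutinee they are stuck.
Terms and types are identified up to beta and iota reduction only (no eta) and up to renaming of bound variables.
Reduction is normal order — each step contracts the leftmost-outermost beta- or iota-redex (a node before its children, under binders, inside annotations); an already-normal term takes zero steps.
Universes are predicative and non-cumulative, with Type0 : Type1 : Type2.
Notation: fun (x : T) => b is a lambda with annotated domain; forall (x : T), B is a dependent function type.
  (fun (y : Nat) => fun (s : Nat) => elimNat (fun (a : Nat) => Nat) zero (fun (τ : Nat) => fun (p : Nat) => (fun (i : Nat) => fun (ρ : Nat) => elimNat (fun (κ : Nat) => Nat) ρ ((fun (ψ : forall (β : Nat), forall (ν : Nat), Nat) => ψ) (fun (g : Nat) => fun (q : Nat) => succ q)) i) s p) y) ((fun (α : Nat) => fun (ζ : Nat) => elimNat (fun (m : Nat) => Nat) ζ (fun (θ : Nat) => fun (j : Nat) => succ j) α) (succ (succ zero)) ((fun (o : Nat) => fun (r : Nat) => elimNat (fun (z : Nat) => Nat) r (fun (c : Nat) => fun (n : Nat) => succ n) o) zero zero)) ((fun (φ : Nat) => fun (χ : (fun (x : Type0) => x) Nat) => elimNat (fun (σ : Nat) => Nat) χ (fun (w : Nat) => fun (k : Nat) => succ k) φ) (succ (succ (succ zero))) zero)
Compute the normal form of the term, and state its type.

normal form:
  succ (succ (succ (succ (succ (succ zero)))))
the term's type:
  Nat
observation: contracting a beta-redex first, the term normalizes in 46 steps.


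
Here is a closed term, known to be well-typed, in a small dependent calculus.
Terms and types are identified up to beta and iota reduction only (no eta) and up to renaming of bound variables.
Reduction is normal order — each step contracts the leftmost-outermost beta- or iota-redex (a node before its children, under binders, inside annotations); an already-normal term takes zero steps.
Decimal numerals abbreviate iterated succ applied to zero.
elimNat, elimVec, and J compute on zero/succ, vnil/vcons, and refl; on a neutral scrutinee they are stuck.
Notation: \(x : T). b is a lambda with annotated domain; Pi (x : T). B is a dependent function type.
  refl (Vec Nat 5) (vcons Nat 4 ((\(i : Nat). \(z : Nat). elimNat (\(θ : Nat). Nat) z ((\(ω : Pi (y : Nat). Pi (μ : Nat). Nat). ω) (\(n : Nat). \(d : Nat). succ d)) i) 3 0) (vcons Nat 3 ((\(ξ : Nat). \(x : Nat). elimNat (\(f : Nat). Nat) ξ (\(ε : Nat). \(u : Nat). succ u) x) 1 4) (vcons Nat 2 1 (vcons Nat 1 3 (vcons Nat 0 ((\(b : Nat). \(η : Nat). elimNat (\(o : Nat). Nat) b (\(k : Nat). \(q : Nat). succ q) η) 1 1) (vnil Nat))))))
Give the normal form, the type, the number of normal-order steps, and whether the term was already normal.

resulting normal form:
  refl (Vec Nat 5) (vcons Nat 4 3 (vcons Nat 3 5 (vcons Nat 2 1 (vcons Nat 1 3 (vcons Nat 0 2 (vnil Nat))))))
the term's type:
  Eq (Vec Nat 5) (vcons Nat 4 3 (vcons Nat 3 5 (vcons Nat 2 1 (vcons Nat 1 3 (vcons Nat 0 2 (vnil Nat)))))) (vcons Nat 4 3 (vcons Nat 3 5 (vcons Nat 2 1 (vcons Nat 1 3 (vcons Nat 0 2 (vnil Nat))))))
steps to reach normal form (normal order): 36
term was already normal: no
first contracted redex: a beta-redex


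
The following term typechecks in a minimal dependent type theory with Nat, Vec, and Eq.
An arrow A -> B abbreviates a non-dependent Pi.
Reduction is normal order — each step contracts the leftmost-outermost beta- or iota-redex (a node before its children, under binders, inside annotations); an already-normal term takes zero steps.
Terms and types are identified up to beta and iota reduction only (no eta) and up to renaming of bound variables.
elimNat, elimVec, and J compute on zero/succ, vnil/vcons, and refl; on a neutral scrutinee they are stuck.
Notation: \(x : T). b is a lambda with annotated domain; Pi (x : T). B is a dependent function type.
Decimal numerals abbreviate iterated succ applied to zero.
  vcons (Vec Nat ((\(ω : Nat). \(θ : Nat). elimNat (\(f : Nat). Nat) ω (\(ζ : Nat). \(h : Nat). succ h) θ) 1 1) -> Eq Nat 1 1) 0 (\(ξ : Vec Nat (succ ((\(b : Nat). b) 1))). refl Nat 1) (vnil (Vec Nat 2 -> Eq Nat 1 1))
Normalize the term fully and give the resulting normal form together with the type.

reduced normal form:
  vcons (Vec Nat 2 -> Eq Nat 1 1) 0 (\(ω : Vec Nat 2). refl Nat 1) (vnil (Vec Nat 2 -> Eq Nat 1 1))
type:
  Vec (Vec Nat 2 -> Eq Nat 1 1) 1
observation: the first redex contracted is a beta-redex; the normal form is reached in 7 normal-order steps.


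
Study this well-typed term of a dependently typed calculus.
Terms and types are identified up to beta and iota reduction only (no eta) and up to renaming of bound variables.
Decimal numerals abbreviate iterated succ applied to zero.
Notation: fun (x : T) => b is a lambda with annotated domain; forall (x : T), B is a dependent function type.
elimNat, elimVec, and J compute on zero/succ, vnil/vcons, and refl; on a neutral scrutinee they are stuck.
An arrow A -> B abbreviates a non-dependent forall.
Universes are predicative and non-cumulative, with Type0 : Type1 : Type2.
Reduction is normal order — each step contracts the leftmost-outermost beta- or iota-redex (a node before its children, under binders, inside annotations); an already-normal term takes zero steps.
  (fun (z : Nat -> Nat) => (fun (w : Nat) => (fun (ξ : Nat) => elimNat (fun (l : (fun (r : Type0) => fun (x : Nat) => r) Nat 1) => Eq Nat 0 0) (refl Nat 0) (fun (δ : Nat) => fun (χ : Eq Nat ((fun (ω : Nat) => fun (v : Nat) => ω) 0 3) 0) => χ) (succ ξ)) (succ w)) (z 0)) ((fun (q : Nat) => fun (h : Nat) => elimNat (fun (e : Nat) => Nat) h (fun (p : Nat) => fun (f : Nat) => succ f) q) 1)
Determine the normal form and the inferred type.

reduced normal form:
  refl Nat 0
inferred type:
  Eq Nat 0 0
observation: 23 normal-order steps normalize the term, beginning with a beta-redex.


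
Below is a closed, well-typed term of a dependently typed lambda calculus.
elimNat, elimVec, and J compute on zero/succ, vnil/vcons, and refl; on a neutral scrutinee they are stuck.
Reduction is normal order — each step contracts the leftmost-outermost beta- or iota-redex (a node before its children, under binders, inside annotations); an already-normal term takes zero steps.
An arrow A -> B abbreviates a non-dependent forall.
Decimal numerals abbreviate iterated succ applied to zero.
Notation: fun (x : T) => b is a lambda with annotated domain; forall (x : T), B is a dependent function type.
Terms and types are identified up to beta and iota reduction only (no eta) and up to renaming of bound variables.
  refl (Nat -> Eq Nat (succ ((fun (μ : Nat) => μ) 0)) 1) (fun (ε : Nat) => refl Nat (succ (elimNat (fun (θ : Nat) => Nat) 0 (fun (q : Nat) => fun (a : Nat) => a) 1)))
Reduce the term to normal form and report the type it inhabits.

reduced normal form:
  refl (Nat -> Eq Nat 1 1) (fun (μ : Nat) => refl Nat 1)
inferred type:
  Eq (Nat -> Eq Nat 1 1) (fun (μ : Nat) => refl Nat 1) (fun (ε : Nat) => refl Nat 1)
observation: 5 normal-order steps separate the term from its normal form.


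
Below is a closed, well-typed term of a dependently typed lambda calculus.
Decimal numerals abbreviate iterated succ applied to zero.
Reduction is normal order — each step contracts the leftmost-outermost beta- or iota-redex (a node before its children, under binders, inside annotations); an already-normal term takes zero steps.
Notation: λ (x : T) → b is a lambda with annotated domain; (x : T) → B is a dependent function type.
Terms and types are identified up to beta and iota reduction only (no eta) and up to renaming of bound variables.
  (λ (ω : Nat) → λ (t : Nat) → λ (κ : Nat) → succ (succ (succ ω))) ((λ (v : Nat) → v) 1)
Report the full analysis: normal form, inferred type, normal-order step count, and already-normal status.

resulting normal form:
  λ (ω : Nat) → λ (t : Nat) → 4
type:
  (ω : Nat) → (t : Nat) → Nat
reduction steps (normal order): 2
term was already normal: no
first contracted redex: a beta-redex


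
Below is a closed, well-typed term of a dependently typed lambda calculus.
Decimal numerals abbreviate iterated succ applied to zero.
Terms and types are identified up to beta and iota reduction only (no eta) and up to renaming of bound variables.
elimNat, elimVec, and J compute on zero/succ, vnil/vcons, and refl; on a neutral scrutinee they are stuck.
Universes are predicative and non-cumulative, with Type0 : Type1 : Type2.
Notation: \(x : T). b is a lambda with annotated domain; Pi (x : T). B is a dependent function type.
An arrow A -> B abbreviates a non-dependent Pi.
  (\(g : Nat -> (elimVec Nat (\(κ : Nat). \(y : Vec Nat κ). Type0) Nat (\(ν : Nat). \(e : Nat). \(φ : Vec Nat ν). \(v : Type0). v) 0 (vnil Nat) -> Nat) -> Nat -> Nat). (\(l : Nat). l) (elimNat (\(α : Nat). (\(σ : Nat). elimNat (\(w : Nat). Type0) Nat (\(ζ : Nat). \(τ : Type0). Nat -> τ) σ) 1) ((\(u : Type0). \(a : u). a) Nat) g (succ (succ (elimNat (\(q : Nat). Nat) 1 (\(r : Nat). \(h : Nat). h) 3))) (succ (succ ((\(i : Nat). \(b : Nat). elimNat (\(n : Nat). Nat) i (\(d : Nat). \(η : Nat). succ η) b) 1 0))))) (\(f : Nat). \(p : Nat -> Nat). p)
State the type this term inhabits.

type:
  Nat


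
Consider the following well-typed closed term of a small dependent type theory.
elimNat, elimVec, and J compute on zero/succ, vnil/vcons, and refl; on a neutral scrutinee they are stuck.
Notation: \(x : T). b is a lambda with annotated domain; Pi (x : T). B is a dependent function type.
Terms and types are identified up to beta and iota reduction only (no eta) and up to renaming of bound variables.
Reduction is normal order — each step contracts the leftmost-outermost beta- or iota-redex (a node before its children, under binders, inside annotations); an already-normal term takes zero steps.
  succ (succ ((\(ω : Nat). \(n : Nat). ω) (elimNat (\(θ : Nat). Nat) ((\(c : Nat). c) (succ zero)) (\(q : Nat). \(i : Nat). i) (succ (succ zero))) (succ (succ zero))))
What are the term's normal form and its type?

resulting normal form:
  succ (succ (succ zero))
the term's type:
  Nat


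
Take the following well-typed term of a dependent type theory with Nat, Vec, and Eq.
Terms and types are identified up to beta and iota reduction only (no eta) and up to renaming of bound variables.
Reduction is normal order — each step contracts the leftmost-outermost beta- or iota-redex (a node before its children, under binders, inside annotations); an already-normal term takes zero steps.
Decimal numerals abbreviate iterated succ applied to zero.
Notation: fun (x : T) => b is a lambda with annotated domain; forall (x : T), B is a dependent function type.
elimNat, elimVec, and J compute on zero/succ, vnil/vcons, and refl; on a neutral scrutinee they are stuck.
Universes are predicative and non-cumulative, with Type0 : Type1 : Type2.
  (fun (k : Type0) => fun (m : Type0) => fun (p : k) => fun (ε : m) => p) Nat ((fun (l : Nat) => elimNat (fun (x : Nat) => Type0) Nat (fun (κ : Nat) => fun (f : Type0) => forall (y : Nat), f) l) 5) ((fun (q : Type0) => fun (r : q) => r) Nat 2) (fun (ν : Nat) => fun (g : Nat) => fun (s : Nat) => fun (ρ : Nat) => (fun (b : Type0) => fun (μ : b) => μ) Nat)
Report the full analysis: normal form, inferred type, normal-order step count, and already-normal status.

resulting normal form:
  2
type:
  Nat
reduction steps (normal order): 6
started in normal form: no
first contracted redex: a beta-redex


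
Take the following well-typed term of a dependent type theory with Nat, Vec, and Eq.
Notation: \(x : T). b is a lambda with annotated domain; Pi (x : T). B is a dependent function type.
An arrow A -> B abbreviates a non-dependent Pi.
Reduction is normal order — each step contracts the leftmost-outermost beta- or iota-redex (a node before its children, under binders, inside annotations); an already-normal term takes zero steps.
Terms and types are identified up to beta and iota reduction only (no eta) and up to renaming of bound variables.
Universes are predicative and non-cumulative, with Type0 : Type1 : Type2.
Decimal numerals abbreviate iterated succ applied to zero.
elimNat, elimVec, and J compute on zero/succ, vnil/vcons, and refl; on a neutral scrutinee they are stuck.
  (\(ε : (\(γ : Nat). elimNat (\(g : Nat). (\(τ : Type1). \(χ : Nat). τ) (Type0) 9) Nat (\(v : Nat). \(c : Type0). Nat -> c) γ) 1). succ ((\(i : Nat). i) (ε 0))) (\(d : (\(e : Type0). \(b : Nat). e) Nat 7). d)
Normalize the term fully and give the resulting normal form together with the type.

resulting normal form:
  1
type:
  Nat
observation: contracting a beta-redex first, the term normalizes in 3 steps.


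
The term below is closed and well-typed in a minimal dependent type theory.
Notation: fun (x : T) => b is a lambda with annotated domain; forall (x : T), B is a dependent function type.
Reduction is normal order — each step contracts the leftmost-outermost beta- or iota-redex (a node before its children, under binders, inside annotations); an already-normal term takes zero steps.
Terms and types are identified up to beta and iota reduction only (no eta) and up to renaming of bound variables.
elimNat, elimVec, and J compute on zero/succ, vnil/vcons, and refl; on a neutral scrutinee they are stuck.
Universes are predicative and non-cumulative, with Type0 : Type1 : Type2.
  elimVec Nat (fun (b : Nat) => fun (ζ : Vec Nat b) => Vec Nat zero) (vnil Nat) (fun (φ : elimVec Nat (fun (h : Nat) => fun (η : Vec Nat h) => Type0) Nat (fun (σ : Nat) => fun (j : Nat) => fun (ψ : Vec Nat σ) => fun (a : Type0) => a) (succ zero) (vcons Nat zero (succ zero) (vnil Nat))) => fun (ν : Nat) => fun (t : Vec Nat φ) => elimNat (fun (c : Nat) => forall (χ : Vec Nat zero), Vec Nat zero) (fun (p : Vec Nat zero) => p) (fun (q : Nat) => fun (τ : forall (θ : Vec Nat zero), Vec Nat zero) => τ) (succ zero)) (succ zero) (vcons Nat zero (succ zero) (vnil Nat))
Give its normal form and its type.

reduced normal form:
  vnil Nat
type:
  Vec Nat zero


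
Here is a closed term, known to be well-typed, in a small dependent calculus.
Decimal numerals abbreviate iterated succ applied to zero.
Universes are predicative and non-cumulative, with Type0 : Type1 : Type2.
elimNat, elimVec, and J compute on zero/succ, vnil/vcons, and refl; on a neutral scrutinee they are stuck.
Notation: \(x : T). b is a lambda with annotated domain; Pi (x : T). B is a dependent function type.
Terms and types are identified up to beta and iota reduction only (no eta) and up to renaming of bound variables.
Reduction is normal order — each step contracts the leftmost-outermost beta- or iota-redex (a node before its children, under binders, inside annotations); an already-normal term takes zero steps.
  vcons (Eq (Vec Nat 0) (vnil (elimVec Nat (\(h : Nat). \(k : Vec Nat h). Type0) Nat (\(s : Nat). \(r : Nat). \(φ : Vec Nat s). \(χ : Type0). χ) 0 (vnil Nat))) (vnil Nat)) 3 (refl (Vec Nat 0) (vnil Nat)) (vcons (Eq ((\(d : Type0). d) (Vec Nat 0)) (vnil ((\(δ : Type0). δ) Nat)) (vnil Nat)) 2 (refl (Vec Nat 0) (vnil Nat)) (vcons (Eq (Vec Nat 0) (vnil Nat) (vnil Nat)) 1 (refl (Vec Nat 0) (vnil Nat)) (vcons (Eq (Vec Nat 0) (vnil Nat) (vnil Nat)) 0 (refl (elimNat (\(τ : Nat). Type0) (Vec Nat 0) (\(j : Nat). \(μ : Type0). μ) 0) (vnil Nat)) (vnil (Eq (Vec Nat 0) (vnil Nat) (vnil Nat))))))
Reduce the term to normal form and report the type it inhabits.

normal form:
  vcons (Eq (Vec Nat 0) (vnil Nat) (vnil Nat)) 3 (refl (Vec Nat 0) (vnil Nat)) (vcons (Eq (Vec Nat 0) (vnil Nat) (vnil Nat)) 2 (refl (Vec Nat 0) (vnil Nat)) (vcons (Eq (Vec Nat 0) (vnil Nat) (vnil Nat)) 1 (refl (Vec Nat 0) (vnil Nat)) (vcons (Eq (Vec Nat 0) (vnil Nat) (vnil Nat)) 0 (refl (Vec Nat 0) (vnil Nat)) (vnil (Eq (Vec Nat 0) (vnil Nat) (vnil Nat))))))
the term's type:
  Vec (Eq (Vec Nat 0) (vnil Nat) (vnil Nat)) 4
observation: the leftmost-outermost redex is an elimVec iota-redex, and normalization takes 4 steps.


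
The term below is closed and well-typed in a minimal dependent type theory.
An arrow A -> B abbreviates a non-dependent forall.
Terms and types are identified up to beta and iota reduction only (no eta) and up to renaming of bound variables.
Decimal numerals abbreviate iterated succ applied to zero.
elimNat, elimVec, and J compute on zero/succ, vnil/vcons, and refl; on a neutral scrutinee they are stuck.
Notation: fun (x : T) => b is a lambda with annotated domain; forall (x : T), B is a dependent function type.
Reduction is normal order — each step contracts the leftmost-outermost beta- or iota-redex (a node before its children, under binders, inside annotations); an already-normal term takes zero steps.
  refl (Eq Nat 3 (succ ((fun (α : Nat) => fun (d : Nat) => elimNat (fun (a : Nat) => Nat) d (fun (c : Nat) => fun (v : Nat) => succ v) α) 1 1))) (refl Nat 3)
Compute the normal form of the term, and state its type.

reduced normal form:
  refl (Eq Nat 3 3) (refl Nat 3)
type:
  Eq (Eq Nat 3 3) (refl Nat 3) (refl Nat 3)


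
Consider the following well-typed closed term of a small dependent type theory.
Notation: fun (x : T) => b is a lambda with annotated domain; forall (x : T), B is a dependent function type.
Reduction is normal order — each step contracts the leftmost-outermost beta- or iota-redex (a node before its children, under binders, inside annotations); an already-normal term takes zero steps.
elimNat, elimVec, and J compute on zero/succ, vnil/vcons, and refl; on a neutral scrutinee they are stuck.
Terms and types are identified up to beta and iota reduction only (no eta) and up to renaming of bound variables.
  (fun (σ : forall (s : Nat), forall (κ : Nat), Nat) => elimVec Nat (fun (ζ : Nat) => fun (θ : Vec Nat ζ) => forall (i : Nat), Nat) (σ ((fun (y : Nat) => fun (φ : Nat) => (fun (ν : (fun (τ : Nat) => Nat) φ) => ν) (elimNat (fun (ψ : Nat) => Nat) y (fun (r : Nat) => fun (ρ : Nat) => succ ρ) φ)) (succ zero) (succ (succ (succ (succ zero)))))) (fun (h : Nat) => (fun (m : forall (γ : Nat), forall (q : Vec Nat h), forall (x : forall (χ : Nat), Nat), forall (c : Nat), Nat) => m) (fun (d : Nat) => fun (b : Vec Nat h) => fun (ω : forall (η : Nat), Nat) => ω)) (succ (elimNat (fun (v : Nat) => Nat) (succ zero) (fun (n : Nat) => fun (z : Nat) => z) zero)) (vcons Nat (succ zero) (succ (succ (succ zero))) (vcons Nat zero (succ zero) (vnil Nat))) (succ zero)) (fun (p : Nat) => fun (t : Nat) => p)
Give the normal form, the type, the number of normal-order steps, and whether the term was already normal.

reduced normal form:
  succ (succ (succ (succ (succ zero))))
type:
  Nat
normal-order step count: 32
term was already normal: no
first contracted redex: a beta-redex


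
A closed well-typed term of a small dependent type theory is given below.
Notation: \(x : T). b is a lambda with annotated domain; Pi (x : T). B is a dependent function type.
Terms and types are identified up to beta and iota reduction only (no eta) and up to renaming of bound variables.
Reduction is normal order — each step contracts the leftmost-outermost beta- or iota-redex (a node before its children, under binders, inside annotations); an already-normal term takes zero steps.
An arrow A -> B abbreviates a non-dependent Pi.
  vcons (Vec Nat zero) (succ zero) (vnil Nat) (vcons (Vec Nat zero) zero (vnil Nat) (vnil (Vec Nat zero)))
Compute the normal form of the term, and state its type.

resulting normal form:
  vcons (Vec Nat zero) (succ zero) (vnil Nat) (vcons (Vec Nat zero) zero (vnil Nat) (vnil (Vec Nat zero)))
the term's type:
  Vec (Vec Nat zero) (succ (succ zero))
observation: no redex remains anywhere in the term; it is its own normal form.


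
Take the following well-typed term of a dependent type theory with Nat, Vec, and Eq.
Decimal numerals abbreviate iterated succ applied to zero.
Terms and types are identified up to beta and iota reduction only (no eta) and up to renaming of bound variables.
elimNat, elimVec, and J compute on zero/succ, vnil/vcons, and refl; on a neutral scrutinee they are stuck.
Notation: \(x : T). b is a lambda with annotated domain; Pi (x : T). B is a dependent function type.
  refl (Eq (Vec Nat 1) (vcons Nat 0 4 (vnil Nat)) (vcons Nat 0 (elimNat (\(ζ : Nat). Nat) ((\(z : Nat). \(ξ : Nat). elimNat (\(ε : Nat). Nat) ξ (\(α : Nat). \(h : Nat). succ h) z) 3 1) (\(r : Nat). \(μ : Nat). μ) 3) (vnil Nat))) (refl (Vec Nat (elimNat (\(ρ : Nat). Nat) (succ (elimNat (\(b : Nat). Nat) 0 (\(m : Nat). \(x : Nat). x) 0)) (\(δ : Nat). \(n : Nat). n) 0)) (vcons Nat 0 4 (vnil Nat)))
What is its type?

type:
  Eq (Eq (Vec Nat 1) (vcons Nat 0 4 (vnil Nat)) (vcons Nat 0 4 (vnil Nat))) (refl (Vec Nat 1) (vcons Nat 0 4 (vnil Nat))) (refl (Vec Nat 1) (vcons Nat 0 4 (vnil Nat)))


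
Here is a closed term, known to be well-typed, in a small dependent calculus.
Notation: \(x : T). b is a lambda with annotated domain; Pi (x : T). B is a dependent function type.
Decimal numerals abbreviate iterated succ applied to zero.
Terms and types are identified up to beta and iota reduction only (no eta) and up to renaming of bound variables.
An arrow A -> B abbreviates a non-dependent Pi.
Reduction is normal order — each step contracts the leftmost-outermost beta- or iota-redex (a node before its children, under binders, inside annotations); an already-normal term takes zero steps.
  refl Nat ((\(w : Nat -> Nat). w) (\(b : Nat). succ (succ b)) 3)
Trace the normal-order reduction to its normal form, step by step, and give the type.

normal-order reduction:
  refl Nat ((\(w : Nat -> Nat). w) (\(b : Nat). succ (succ b)) 3)
  ~> refl Nat ((\(w : Nat). succ (succ w)) 3)
  ~> refl Nat 5
type:
  Eq Nat 5 5
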